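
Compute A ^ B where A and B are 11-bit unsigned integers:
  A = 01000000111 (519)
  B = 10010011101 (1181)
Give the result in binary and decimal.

Apply ^ to each column (1 where bits differ):
  01000000111
^ 10010011101
-------------
  11010011010

Answer: 11010011010 (1690)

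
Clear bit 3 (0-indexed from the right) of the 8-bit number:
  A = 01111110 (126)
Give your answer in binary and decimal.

Mask = ~(1 << 3) = 11110111
Bit 3 of A is 1, so AND-ing with the mask clears it to 0.
  01111110
& 11110111
----------
  01110110

Answer: 01110110 (118)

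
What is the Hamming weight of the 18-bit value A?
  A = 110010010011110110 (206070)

110010010011110110
1-bits at positions (from bit 0 = LSB): 1, 2, 4, 5, 6, 7, 10, 13, 16, 17
Count = 10

Answer: 10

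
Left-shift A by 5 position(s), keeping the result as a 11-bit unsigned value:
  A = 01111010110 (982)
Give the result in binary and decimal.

Shift left by 5: drop the top 5 bit(s), append 5 zero(s) on the right.
  01111010110  ->  discard [01111], keep [010110], append 00000
= 01011000000

Answer: 01011000000 (704)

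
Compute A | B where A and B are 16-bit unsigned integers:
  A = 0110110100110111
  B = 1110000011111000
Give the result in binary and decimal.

Apply | to each column (1 where either bit is 1):
  0110110100110111
| 1110000011111000
------------------
  1110110111111111

Answer: 1110110111111111 (60927)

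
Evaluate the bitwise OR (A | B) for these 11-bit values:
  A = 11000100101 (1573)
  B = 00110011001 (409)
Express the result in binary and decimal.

Apply | to each column (1 where either bit is 1):
  11000100101
| 00110011001
-------------
  11110111101

Answer: 11110111101 (1981)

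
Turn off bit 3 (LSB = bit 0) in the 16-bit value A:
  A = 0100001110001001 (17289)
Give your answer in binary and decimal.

Mask = ~(1 << 3) = 1111111111110111
Bit 3 of A is 1, so AND-ing with the mask clears it to 0.
  0100001110001001
& 1111111111110111
------------------
  0100001110000001

Answer: 0100001110000001 (17281)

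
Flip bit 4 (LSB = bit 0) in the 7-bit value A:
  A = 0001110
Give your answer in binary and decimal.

Mask = 1 << 4 = 0010000
Bit 4 of A is 0; XOR with the mask flips it to 1.
  0001110
^ 0010000
---------
  0011110

Answer: 0011110 (30)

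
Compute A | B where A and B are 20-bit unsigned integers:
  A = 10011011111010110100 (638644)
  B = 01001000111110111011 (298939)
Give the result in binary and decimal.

Apply | to each column (1 where either bit is 1):
  10011011111010110100
| 01001000111110111011
----------------------
  11011011111110111111

Answer: 11011011111110111111 (901055)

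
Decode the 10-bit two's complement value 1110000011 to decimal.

MSB is 1, so the value is negative. Find the magnitude:
1. Invert bits:  0001111100
2. Add 1:        0001111101  = 125
3. Apply sign:   -125

Answer: -125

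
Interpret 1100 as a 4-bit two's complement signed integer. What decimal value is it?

MSB is 1, so the value is negative. Find the magnitude:
1. Invert bits:  0011
2. Add 1:        0100  = 4
3. Apply sign:   -4

Answer: -4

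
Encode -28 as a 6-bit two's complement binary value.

1. Binary of +28:  011100
2. Invert bits:     100011
3. Add 1:           100100

Answer: 100100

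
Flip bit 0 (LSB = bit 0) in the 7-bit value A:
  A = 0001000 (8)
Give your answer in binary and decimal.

Mask = 1 << 0 = 0000001
Bit 0 of A is 0; XOR with the mask flips it to 1.
  0001000
^ 0000001
---------
  0001001

Answer: 0001001 (9)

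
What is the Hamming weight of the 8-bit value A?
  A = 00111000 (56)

00111000
1-bits at positions (from bit 0 = LSB): 3, 4, 5
Count = 3

Answer: 3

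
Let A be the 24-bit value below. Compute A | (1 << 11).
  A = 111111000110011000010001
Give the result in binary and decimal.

Mask = 1 << 11 = 000000000000100000000000
Bit 11 of A is 0, so OR-ing with the mask flips it to 1.
  111111000110011000010001
| 000000000000100000000000
--------------------------
  111111000110111000010001

Answer: 111111000110111000010001 (16543249)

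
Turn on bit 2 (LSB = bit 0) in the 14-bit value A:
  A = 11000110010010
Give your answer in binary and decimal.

Mask = 1 << 2 = 00000000000100
Bit 2 of A is 0, so OR-ing with the mask flips it to 1.
  11000110010010
| 00000000000100
----------------
  11000110010110

Answer: 11000110010110 (12694)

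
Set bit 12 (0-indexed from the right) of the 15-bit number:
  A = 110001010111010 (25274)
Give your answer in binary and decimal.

Mask = 1 << 12 = 001000000000000
Bit 12 of A is 0, so OR-ing with the mask flips it to 1.
  110001010111010
| 001000000000000
-----------------
  111001010111010

Answer: 111001010111010 (29370)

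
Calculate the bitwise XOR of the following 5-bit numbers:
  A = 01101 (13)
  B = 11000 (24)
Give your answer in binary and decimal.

Apply ^ to each column (1 where bits differ):
  01101
^ 11000
-------
  10101

Answer: 10101 (21)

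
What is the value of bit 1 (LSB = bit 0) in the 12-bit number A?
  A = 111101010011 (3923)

Bit 1 is the 2nd from the right.
  111101010011
            ^
That bit is 1.

Answer: 1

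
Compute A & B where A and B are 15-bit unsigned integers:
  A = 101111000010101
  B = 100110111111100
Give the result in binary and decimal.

Apply & to each column (1 only where both bits are 1):
  101111000010101
& 100110111111100
-----------------
  100110000010100

Answer: 100110000010100 (19476)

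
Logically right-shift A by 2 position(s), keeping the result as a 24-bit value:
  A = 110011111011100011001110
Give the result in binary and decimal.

Logical shift right by 2: drop the bottom 2 bit(s), prepend 2 zero(s) on the left.
  110011111011100011001110  ->  keep [1100111110111000110011], discard [10], prepend 00
= 001100111110111000110011

Answer: 001100111110111000110011 (3403315)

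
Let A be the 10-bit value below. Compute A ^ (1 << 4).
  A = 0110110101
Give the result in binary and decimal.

Mask = 1 << 4 = 0000010000
Bit 4 of A is 1; XOR with the mask flips it to 0.
  0110110101
^ 0000010000
------------
  0110100101

Answer: 0110100101 (421)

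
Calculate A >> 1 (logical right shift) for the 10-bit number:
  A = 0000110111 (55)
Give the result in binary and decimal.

Logical shift right by 1: drop the bottom 1 bit(s), prepend 1 zero(s) on the left.
  0000110111  ->  keep [000011011], discard [1], prepend 0
= 0000011011

Answer: 0000011011 (27)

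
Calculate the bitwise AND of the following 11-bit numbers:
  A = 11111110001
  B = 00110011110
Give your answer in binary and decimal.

Apply & to each column (1 only where both bits are 1):
  11111110001
& 00110011110
-------------
  00110010000

Answer: 00110010000 (400)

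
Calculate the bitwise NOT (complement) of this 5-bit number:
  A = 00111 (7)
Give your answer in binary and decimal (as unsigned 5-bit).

Flip each bit (0->1, 1->0):
  00111
  11000

Answer: 11000 (24)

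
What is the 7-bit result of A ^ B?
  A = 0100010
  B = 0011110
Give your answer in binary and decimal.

Apply ^ to each column (1 where bits differ):
  0100010
^ 0011110
---------
  0111100

Answer: 0111100 (60)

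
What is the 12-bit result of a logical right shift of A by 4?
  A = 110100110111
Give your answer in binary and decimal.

Logical shift right by 4: drop the bottom 4 bit(s), prepend 4 zero(s) on the left.
  110100110111  ->  keep [11010011], discard [0111], prepend 0000
= 000011010011

Answer: 000011010011 (211)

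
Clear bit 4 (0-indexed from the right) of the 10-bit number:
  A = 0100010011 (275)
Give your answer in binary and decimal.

Mask = ~(1 << 4) = 1111101111
Bit 4 of A is 1, so AND-ing with the mask clears it to 0.
  0100010011
& 1111101111
------------
  0100000011

Answer: 0100000011 (259)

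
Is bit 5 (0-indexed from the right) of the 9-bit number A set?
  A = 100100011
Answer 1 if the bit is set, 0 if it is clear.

Bit 5 is the 6th from the right.
  100100011
     ^
That bit is 1.

Answer: 1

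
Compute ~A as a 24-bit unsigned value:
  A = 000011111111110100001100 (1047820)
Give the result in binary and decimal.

Flip each bit (0->1, 1->0):
  000011111111110100001100
  111100000000001011110011

Answer: 111100000000001011110011 (15729395)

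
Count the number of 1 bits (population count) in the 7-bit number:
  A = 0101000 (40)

0101000
1-bits at positions (from bit 0 = LSB): 3, 5
Count = 2

Answer: 2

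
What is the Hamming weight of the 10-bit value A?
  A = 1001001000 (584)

1001001000
1-bits at positions (from bit 0 = LSB): 3, 6, 9
Count = 3

Answer: 3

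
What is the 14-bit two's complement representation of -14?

1. Binary of +14:  00000000001110
2. Invert bits:     11111111110001
3. Add 1:           11111111110010

Answer: 11111111110010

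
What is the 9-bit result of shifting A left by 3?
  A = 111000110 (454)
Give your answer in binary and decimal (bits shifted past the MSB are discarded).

Shift left by 3: drop the top 3 bit(s), append 3 zero(s) on the right.
  111000110  ->  discard [111], keep [000110], append 000
= 000110000

Answer: 000110000 (48)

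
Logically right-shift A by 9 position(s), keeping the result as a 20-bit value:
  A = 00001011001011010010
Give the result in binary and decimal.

Logical shift right by 9: drop the bottom 9 bit(s), prepend 9 zero(s) on the left.
  00001011001011010010  ->  keep [00001011001], discard [011010010], prepend 000000000
= 00000000000001011001

Answer: 00000000000001011001 (89)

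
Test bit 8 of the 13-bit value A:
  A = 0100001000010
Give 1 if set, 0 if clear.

Bit 8 is the 9th from the right.
  0100001000010
      ^
That bit is 0.

Answer: 0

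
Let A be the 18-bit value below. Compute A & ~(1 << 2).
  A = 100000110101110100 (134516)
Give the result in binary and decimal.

Mask = ~(1 << 2) = 111111111111111011
Bit 2 of A is 1, so AND-ing with the mask clears it to 0.
  100000110101110100
& 111111111111111011
--------------------
  100000110101110000

Answer: 100000110101110000 (134512)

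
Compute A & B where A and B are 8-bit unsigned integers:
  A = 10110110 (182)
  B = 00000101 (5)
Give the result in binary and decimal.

Apply & to each column (1 only where both bits are 1):
  10110110
& 00000101
----------
  00000100

Answer: 00000100 (4)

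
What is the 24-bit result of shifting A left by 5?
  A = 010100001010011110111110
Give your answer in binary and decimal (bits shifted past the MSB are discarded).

Shift left by 5: drop the top 5 bit(s), append 5 zero(s) on the right.
  010100001010011110111110  ->  discard [01010], keep [0001010011110111110], append 00000
= 000101001111011111000000

Answer: 000101001111011111000000 (1374144)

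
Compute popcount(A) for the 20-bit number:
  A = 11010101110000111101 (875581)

11010101110000111101
1-bits at positions (from bit 0 = LSB): 0, 2, 3, 4, 5, 10, 11, 12, 14, 16, 18, 19
Count = 12

Answer: 12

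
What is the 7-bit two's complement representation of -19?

1. Binary of +19:  0010011
2. Invert bits:     1101100
3. Add 1:           1101101

Answer: 1101101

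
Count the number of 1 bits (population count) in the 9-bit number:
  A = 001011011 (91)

001011011
1-bits at positions (from bit 0 = LSB): 0, 1, 3, 4, 6
Count = 5

Answer: 5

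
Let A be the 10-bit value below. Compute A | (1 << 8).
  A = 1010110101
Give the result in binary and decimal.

Mask = 1 << 8 = 0100000000
Bit 8 of A is 0, so OR-ing with the mask flips it to 1.
  1010110101
| 0100000000
------------
  1110110101

Answer: 1110110101 (949)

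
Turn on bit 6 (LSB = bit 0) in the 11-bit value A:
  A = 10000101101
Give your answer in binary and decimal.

Mask = 1 << 6 = 00001000000
Bit 6 of A is 0, so OR-ing with the mask flips it to 1.
  10000101101
| 00001000000
-------------
  10001101101

Answer: 10001101101 (1133)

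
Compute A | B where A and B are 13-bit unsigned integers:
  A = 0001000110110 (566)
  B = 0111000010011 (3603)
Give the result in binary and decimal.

Apply | to each column (1 where either bit is 1):
  0001000110110
| 0111000010011
---------------
  0111000110111

Answer: 0111000110111 (3639)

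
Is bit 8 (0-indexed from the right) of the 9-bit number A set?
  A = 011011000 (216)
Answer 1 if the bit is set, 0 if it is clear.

Bit 8 is the 9th from the right.
  011011000
  ^
That bit is 0.

Answer: 0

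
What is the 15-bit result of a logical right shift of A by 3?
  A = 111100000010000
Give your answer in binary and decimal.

Logical shift right by 3: drop the bottom 3 bit(s), prepend 3 zero(s) on the left.
  111100000010000  ->  keep [111100000010], discard [000], prepend 000
= 000111100000010

Answer: 000111100000010 (3842)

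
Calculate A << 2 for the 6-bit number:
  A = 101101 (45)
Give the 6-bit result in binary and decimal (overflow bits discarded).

Shift left by 2: drop the top 2 bit(s), append 2 zero(s) on the right.
  101101  ->  discard [10], keep [1101], append 00
= 110100

Answer: 110100 (52)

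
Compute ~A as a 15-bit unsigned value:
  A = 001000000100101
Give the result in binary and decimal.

Flip each bit (0->1, 1->0):
  001000000100101
  110111111011010

Answer: 110111111011010 (28634)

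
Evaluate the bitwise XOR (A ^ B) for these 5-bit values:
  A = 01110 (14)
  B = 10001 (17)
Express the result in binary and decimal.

Apply ^ to each column (1 where bits differ):
  01110
^ 10001
-------
  11111

Answer: 11111 (31)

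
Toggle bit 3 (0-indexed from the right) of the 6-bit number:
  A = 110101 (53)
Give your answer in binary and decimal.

Mask = 1 << 3 = 001000
Bit 3 of A is 0; XOR with the mask flips it to 1.
  110101
^ 001000
--------
  111101

Answer: 111101 (61)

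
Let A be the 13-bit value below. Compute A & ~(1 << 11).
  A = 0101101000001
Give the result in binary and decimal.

Mask = ~(1 << 11) = 1011111111111
Bit 11 of A is 1, so AND-ing with the mask clears it to 0.
  0101101000001
& 1011111111111
---------------
  0001101000001

Answer: 0001101000001 (833)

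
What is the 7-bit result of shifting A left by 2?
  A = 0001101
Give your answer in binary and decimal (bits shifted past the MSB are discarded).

Shift left by 2: drop the top 2 bit(s), append 2 zero(s) on the right.
  0001101  ->  discard [00], keep [01101], append 00
= 0110100

Answer: 0110100 (52)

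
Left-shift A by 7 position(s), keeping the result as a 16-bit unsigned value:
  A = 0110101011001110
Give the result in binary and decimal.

Shift left by 7: drop the top 7 bit(s), append 7 zero(s) on the right.
  0110101011001110  ->  discard [0110101], keep [011001110], append 0000000
= 0110011100000000

Answer: 0110011100000000 (26368)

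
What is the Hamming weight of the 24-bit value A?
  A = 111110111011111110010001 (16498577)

111110111011111110010001
1-bits at positions (from bit 0 = LSB): 0, 4, 7, 8, 9, 10, 11, 12, 13, 15, 16, 17, 19, 20, 21, 22, 23
Count = 17

Answer: 17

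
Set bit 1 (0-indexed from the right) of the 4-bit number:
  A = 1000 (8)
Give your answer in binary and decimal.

Mask = 1 << 1 = 0010
Bit 1 of A is 0, so OR-ing with the mask flips it to 1.
  1000
| 0010
------
  1010

Answer: 1010 (10)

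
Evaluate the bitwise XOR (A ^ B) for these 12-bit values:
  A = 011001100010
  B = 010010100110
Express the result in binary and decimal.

Apply ^ to each column (1 where bits differ):
  011001100010
^ 010010100110
--------------
  001011000100

Answer: 001011000100 (708)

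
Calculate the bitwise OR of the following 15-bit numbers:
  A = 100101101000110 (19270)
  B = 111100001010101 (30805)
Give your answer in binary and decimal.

Apply | to each column (1 where either bit is 1):
  100101101000110
| 111100001010101
-----------------
  111101101010111

Answer: 111101101010111 (31575)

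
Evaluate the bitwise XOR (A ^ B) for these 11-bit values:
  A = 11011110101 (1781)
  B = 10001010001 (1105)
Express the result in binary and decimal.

Apply ^ to each column (1 where bits differ):
  11011110101
^ 10001010001
-------------
  01010100100

Answer: 01010100100 (676)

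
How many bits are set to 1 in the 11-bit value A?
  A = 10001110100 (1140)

10001110100
1-bits at positions (from bit 0 = LSB): 2, 4, 5, 6, 10
Count = 5

Answer: 5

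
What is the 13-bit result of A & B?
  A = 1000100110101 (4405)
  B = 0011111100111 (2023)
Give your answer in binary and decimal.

Apply & to each column (1 only where both bits are 1):
  1000100110101
& 0011111100111
---------------
  0000100100101

Answer: 0000100100101 (293)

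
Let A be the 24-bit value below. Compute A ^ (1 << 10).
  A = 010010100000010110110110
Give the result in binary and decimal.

Mask = 1 << 10 = 000000000000010000000000
Bit 10 of A is 1; XOR with the mask flips it to 0.
  010010100000010110110110
^ 000000000000010000000000
--------------------------
  010010100000000110110110

Answer: 010010100000000110110110 (4850102)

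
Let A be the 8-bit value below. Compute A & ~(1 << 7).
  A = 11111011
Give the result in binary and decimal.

Mask = ~(1 << 7) = 01111111
Bit 7 of A is 1, so AND-ing with the mask clears it to 0.
  11111011
& 01111111
----------
  01111011

Answer: 01111011 (123)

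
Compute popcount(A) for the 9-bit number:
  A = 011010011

011010011
1-bits at positions (from bit 0 = LSB): 0, 1, 4, 6, 7
Count = 5

Answer: 5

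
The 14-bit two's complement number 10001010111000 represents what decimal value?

MSB is 1, so the value is negative. Find the magnitude:
1. Invert bits:  01110101000111
2. Add 1:        01110101001000  = 7496
3. Apply sign:   -7496

Answer: -7496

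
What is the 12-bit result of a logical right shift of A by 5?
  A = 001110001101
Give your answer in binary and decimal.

Logical shift right by 5: drop the bottom 5 bit(s), prepend 5 zero(s) on the left.
  001110001101  ->  keep [0011100], discard [01101], prepend 00000
= 000000011100

Answer: 000000011100 (28)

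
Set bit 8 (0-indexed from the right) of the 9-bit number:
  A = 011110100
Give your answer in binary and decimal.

Mask = 1 << 8 = 100000000
Bit 8 of A is 0, so OR-ing with the mask flips it to 1.
  011110100
| 100000000
-----------
  111110100

Answer: 111110100 (500)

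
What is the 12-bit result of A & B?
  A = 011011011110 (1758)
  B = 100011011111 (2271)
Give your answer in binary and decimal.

Apply & to each column (1 only where both bits are 1):
  011011011110
& 100011011111
--------------
  000011011110

Answer: 000011011110 (222)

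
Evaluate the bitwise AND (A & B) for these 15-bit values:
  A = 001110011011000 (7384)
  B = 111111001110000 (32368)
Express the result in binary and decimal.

Apply & to each column (1 only where both bits are 1):
  001110011011000
& 111111001110000
-----------------
  001110001010000

Answer: 001110001010000 (7248)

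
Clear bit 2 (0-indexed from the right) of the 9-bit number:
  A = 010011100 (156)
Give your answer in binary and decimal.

Mask = ~(1 << 2) = 111111011
Bit 2 of A is 1, so AND-ing with the mask clears it to 0.
  010011100
& 111111011
-----------
  010011000

Answer: 010011000 (152)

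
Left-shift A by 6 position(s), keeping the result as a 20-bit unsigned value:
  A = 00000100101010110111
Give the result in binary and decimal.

Shift left by 6: drop the top 6 bit(s), append 6 zero(s) on the right.
  00000100101010110111  ->  discard [000001], keep [00101010110111], append 000000
= 00101010110111000000

Answer: 00101010110111000000 (175552)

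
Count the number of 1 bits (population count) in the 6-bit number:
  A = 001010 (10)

001010
1-bits at positions (from bit 0 = LSB): 1, 3
Count = 2

Answer: 2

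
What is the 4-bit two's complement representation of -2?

1. Binary of +2:  0010
2. Invert bits:     1101
3. Add 1:           1110

Answer: 1110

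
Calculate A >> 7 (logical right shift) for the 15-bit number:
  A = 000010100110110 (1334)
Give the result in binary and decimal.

Logical shift right by 7: drop the bottom 7 bit(s), prepend 7 zero(s) on the left.
  000010100110110  ->  keep [00001010], discard [0110110], prepend 0000000
= 000000000001010

Answer: 000000000001010 (10)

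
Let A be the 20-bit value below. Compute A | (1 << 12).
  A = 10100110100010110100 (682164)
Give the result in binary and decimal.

Mask = 1 << 12 = 00000001000000000000
Bit 12 of A is 0, so OR-ing with the mask flips it to 1.
  10100110100010110100
| 00000001000000000000
----------------------
  10100111100010110100

Answer: 10100111100010110100 (686260)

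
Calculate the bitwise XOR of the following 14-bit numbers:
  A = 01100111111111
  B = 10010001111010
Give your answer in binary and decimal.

Apply ^ to each column (1 where bits differ):
  01100111111111
^ 10010001111010
----------------
  11110110000101

Answer: 11110110000101 (15749)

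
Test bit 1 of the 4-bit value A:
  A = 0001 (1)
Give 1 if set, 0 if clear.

Bit 1 is the 2nd from the right.
  0001
    ^
That bit is 0.

Answer: 0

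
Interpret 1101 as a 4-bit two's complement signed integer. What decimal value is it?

MSB is 1, so the value is negative. Find the magnitude:
1. Invert bits:  0010
2. Add 1:        0011  = 3
3. Apply sign:   -3

Answer: -3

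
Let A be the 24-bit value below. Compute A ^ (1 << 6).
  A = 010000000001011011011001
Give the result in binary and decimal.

Mask = 1 << 6 = 000000000000000001000000
Bit 6 of A is 1; XOR with the mask flips it to 0.
  010000000001011011011001
^ 000000000000000001000000
--------------------------
  010000000001011010011001

Answer: 010000000001011010011001 (4200089)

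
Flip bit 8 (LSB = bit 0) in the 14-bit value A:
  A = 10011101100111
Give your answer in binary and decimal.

Mask = 1 << 8 = 00000100000000
Bit 8 of A is 1; XOR with the mask flips it to 0.
  10011101100111
^ 00000100000000
----------------
  10011001100111

Answer: 10011001100111 (9831)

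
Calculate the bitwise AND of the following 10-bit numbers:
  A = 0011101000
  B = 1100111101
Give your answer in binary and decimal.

Apply & to each column (1 only where both bits are 1):
  0011101000
& 1100111101
------------
  0000101000

Answer: 0000101000 (40)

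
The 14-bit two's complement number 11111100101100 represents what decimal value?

MSB is 1, so the value is negative. Find the magnitude:
1. Invert bits:  00000011010011
2. Add 1:        00000011010100  = 212
3. Apply sign:   -212

Answer: -212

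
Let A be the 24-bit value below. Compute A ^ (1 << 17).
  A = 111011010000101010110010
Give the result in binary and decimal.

Mask = 1 << 17 = 000000100000000000000000
Bit 17 of A is 0; XOR with the mask flips it to 1.
  111011010000101010110010
^ 000000100000000000000000
--------------------------
  111011110000101010110010

Answer: 111011110000101010110010 (15665842)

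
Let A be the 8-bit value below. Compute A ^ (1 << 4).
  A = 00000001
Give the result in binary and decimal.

Mask = 1 << 4 = 00010000
Bit 4 of A is 0; XOR with the mask flips it to 1.
  00000001
^ 00010000
----------
  00010001

Answer: 00010001 (17)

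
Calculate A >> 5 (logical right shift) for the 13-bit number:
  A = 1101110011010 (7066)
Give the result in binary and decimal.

Logical shift right by 5: drop the bottom 5 bit(s), prepend 5 zero(s) on the left.
  1101110011010  ->  keep [11011100], discard [11010], prepend 00000
= 0000011011100

Answer: 0000011011100 (220)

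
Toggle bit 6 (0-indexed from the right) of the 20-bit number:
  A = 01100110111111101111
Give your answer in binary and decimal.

Mask = 1 << 6 = 00000000000001000000
Bit 6 of A is 1; XOR with the mask flips it to 0.
  01100110111111101111
^ 00000000000001000000
----------------------
  01100110111110101111

Answer: 01100110111110101111 (421807)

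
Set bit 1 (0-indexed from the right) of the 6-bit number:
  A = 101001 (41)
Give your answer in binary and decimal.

Mask = 1 << 1 = 000010
Bit 1 of A is 0, so OR-ing with the mask flips it to 1.
  101001
| 000010
--------
  101011

Answer: 101011 (43)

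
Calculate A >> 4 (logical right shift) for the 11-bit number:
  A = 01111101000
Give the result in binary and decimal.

Logical shift right by 4: drop the bottom 4 bit(s), prepend 4 zero(s) on the left.
  01111101000  ->  keep [0111110], discard [1000], prepend 0000
= 00000111110

Answer: 00000111110 (62)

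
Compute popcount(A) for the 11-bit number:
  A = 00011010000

00011010000
1-bits at positions (from bit 0 = LSB): 4, 6, 7
Count = 3

Answer: 3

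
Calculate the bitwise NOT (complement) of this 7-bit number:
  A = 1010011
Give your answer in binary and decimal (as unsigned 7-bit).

Flip each bit (0->1, 1->0):
  1010011
  0101100

Answer: 0101100 (44)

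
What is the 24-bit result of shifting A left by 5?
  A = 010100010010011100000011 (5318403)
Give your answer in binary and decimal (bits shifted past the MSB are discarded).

Shift left by 5: drop the top 5 bit(s), append 5 zero(s) on the right.
  010100010010011100000011  ->  discard [01010], keep [0010010011100000011], append 00000
= 001001001110000001100000

Answer: 001001001110000001100000 (2416736)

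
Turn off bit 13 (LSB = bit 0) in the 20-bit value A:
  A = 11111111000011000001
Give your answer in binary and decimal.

Mask = ~(1 << 13) = 11111101111111111111
Bit 13 of A is 1, so AND-ing with the mask clears it to 0.
  11111111000011000001
& 11111101111111111111
----------------------
  11111101000011000001

Answer: 11111101000011000001 (1036481)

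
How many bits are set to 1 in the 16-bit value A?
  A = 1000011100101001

1000011100101001
1-bits at positions (from bit 0 = LSB): 0, 3, 5, 8, 9, 10, 15
Count = 7

Answer: 7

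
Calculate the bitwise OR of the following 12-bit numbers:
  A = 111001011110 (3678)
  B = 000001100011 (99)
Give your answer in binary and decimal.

Apply | to each column (1 where either bit is 1):
  111001011110
| 000001100011
--------------
  111001111111

Answer: 111001111111 (3711)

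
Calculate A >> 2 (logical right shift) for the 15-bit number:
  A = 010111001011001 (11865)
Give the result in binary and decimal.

Logical shift right by 2: drop the bottom 2 bit(s), prepend 2 zero(s) on the left.
  010111001011001  ->  keep [0101110010110], discard [01], prepend 00
= 000101110010110

Answer: 000101110010110 (2966)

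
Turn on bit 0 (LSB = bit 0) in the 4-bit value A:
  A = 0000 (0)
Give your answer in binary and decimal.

Mask = 1 << 0 = 0001
Bit 0 of A is 0, so OR-ing with the mask flips it to 1.
  0000
| 0001
------
  0001

Answer: 0001 (1)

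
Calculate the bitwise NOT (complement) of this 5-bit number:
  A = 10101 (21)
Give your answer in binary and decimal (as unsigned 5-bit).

Flip each bit (0->1, 1->0):
  10101
  01010

Answer: 01010 (10)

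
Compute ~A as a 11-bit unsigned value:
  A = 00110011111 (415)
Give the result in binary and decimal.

Flip each bit (0->1, 1->0):
  00110011111
  11001100000

Answer: 11001100000 (1632)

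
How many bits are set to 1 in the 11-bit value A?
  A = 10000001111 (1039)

10000001111
1-bits at positions (from bit 0 = LSB): 0, 1, 2, 3, 10
Count = 5

Answer: 5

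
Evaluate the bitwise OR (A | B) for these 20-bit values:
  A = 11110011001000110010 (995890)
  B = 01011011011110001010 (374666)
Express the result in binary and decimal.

Apply | to each column (1 where either bit is 1):
  11110011001000110010
| 01011011011110001010
----------------------
  11111011011110111010

Answer: 11111011011110111010 (1030074)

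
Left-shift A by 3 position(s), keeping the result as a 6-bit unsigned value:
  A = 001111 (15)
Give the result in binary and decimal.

Shift left by 3: drop the top 3 bit(s), append 3 zero(s) on the right.
  001111  ->  discard [001], keep [111], append 000
= 111000

Answer: 111000 (56)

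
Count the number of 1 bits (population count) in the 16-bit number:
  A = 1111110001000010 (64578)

1111110001000010
1-bits at positions (from bit 0 = LSB): 1, 6, 10, 11, 12, 13, 14, 15
Count = 8

Answer: 8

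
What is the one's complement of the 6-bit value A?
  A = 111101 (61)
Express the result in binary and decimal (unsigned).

Flip each bit (0->1, 1->0):
  111101
  000010

Answer: 000010 (2)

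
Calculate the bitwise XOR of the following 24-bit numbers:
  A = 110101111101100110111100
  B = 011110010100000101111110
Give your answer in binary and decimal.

Apply ^ to each column (1 where bits differ):
  110101111101100110111100
^ 011110010100000101111110
--------------------------
  101011101001100011000010

Answer: 101011101001100011000010 (11442370)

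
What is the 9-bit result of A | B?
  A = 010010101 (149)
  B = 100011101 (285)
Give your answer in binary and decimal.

Apply | to each column (1 where either bit is 1):
  010010101
| 100011101
-----------
  110011101

Answer: 110011101 (413)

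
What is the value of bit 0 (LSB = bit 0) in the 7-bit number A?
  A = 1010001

Bit 0 is the 1st from the right.
  1010001
        ^
That bit is 1.

Answer: 1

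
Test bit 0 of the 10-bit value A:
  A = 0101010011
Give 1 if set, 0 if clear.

Bit 0 is the 1st from the right.
  0101010011
           ^
That bit is 1.

Answer: 1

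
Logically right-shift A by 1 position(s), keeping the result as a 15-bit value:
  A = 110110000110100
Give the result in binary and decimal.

Logical shift right by 1: drop the bottom 1 bit(s), prepend 1 zero(s) on the left.
  110110000110100  ->  keep [11011000011010], discard [0], prepend 0
= 011011000011010

Answer: 011011000011010 (13850)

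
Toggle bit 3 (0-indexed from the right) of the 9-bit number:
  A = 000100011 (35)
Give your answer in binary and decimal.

Mask = 1 << 3 = 000001000
Bit 3 of A is 0; XOR with the mask flips it to 1.
  000100011
^ 000001000
-----------
  000101011

Answer: 000101011 (43)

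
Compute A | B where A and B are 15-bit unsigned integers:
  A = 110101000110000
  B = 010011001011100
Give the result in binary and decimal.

Apply | to each column (1 where either bit is 1):
  110101000110000
| 010011001011100
-----------------
  110111001111100

Answer: 110111001111100 (28284)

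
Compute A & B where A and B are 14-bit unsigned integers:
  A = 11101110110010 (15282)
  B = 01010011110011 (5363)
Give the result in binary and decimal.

Apply & to each column (1 only where both bits are 1):
  11101110110010
& 01010011110011
----------------
  01000010110010

Answer: 01000010110010 (4274)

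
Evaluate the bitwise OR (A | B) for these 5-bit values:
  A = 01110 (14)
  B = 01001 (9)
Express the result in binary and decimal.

Apply | to each column (1 where either bit is 1):
  01110
| 01001
-------
  01111

Answer: 01111 (15)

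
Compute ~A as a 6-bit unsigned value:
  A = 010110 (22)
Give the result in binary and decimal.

Flip each bit (0->1, 1->0):
  010110
  101001

Answer: 101001 (41)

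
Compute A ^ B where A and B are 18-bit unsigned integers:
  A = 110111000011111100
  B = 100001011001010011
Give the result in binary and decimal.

Apply ^ to each column (1 where bits differ):
  110111000011111100
^ 100001011001010011
--------------------
  010110011010101111

Answer: 010110011010101111 (91823)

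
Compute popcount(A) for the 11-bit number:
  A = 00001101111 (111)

00001101111
1-bits at positions (from bit 0 = LSB): 0, 1, 2, 3, 5, 6
Count = 6

Answer: 6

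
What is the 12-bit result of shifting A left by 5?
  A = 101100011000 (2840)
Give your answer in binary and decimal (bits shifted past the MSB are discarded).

Shift left by 5: drop the top 5 bit(s), append 5 zero(s) on the right.
  101100011000  ->  discard [10110], keep [0011000], append 00000
= 001100000000

Answer: 001100000000 (768)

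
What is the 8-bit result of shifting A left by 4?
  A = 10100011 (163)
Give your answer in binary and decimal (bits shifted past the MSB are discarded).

Shift left by 4: drop the top 4 bit(s), append 4 zero(s) on the right.
  10100011  ->  discard [1010], keep [0011], append 0000
= 00110000

Answer: 00110000 (48)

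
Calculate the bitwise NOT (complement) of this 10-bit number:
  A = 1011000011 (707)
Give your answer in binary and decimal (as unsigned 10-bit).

Flip each bit (0->1, 1->0):
  1011000011
  0100111100

Answer: 0100111100 (316)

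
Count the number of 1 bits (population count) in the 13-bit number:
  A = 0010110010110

0010110010110
1-bits at positions (from bit 0 = LSB): 1, 2, 4, 7, 8, 10
Count = 6

Answer: 6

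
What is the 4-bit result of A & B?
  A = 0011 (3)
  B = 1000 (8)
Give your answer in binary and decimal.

Apply & to each column (1 only where both bits are 1):
  0011
& 1000
------
  0000

Answer: 0000 (0)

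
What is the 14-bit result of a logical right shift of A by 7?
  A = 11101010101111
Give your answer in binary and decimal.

Logical shift right by 7: drop the bottom 7 bit(s), prepend 7 zero(s) on the left.
  11101010101111  ->  keep [1110101], discard [0101111], prepend 0000000
= 00000001110101

Answer: 00000001110101 (117)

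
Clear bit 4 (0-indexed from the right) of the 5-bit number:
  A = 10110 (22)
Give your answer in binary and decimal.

Mask = ~(1 << 4) = 01111
Bit 4 of A is 1, so AND-ing with the mask clears it to 0.
  10110
& 01111
-------
  00110

Answer: 00110 (6)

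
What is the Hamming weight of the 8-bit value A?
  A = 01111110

01111110
1-bits at positions (from bit 0 = LSB): 1, 2, 3, 4, 5, 6
Count = 6

Answer: 6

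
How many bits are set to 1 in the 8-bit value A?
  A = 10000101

10000101
1-bits at positions (from bit 0 = LSB): 0, 2, 7
Count = 3

Answer: 3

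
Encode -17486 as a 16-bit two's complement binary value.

1. Binary of +17486:  0100010001001110
2. Invert bits:     1011101110110001
3. Add 1:           1011101110110010

Answer: 1011101110110010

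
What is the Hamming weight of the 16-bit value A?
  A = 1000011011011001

1000011011011001
1-bits at positions (from bit 0 = LSB): 0, 3, 4, 6, 7, 9, 10, 15
Count = 8

Answer: 8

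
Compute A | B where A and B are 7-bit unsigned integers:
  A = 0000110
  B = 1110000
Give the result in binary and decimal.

Apply | to each column (1 where either bit is 1):
  0000110
| 1110000
---------
  1110110

Answer: 1110110 (118)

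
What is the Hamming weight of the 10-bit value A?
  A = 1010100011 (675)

1010100011
1-bits at positions (from bit 0 = LSB): 0, 1, 5, 7, 9
Count = 5

Answer: 5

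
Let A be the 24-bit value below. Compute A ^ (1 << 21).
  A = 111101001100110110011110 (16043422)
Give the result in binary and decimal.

Mask = 1 << 21 = 001000000000000000000000
Bit 21 of A is 1; XOR with the mask flips it to 0.
  111101001100110110011110
^ 001000000000000000000000
--------------------------
  110101001100110110011110

Answer: 110101001100110110011110 (13946270)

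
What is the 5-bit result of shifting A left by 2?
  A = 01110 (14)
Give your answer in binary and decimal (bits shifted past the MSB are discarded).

Shift left by 2: drop the top 2 bit(s), append 2 zero(s) on the right.
  01110  ->  discard [01], keep [110], append 00
= 11000

Answer: 11000 (24)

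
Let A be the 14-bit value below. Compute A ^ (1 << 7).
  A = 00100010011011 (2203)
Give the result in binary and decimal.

Mask = 1 << 7 = 00000010000000
Bit 7 of A is 1; XOR with the mask flips it to 0.
  00100010011011
^ 00000010000000
----------------
  00100000011011

Answer: 00100000011011 (2075)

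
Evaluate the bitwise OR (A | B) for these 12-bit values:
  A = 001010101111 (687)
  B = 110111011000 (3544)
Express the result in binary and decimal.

Apply | to each column (1 where either bit is 1):
  001010101111
| 110111011000
--------------
  111111111111

Answer: 111111111111 (4095)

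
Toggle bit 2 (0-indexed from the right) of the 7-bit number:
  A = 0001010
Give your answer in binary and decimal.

Mask = 1 << 2 = 0000100
Bit 2 of A is 0; XOR with the mask flips it to 1.
  0001010
^ 0000100
---------
  0001110

Answer: 0001110 (14)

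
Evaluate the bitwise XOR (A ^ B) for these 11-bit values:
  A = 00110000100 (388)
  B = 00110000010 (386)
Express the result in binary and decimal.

Apply ^ to each column (1 where bits differ):
  00110000100
^ 00110000010
-------------
  00000000110

Answer: 00000000110 (6)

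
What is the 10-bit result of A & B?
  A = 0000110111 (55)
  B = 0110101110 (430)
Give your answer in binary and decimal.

Apply & to each column (1 only where both bits are 1):
  0000110111
& 0110101110
------------
  0000100110

Answer: 0000100110 (38)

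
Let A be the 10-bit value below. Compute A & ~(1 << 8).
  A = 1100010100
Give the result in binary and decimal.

Mask = ~(1 << 8) = 1011111111
Bit 8 of A is 1, so AND-ing with the mask clears it to 0.
  1100010100
& 1011111111
------------
  1000010100

Answer: 1000010100 (532)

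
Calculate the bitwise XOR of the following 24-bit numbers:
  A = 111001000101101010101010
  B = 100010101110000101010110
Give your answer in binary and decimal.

Apply ^ to each column (1 where bits differ):
  111001000101101010101010
^ 100010101110000101010110
--------------------------
  011011101011101111111100

Answer: 011011101011101111111100 (7257084)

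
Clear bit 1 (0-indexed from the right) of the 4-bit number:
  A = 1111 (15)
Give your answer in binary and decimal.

Mask = ~(1 << 1) = 1101
Bit 1 of A is 1, so AND-ing with the mask clears it to 0.
  1111
& 1101
------
  1101

Answer: 1101 (13)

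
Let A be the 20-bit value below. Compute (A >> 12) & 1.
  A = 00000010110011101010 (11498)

Bit 12 is the 13th from the right.
  00000010110011101010
         ^
That bit is 0.

Answer: 0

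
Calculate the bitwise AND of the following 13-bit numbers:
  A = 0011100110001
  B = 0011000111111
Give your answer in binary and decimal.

Apply & to each column (1 only where both bits are 1):
  0011100110001
& 0011000111111
---------------
  0011000110001

Answer: 0011000110001 (1585)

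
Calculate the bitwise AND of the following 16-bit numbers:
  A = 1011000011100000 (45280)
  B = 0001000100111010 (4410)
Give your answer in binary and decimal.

Apply & to each column (1 only where both bits are 1):
  1011000011100000
& 0001000100111010
------------------
  0001000000100000

Answer: 0001000000100000 (4128)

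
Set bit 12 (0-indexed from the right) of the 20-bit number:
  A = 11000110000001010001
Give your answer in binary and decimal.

Mask = 1 << 12 = 00000001000000000000
Bit 12 of A is 0, so OR-ing with the mask flips it to 1.
  11000110000001010001
| 00000001000000000000
----------------------
  11000111000001010001

Answer: 11000111000001010001 (815185)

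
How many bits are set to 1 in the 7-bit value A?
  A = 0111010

0111010
1-bits at positions (from bit 0 = LSB): 1, 3, 4, 5
Count = 4

Answer: 4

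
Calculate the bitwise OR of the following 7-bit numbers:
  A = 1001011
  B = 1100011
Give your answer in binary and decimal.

Apply | to each column (1 where either bit is 1):
  1001011
| 1100011
---------
  1101011

Answer: 1101011 (107)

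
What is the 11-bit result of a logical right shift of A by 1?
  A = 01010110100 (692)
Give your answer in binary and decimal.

Logical shift right by 1: drop the bottom 1 bit(s), prepend 1 zero(s) on the left.
  01010110100  ->  keep [0101011010], discard [0], prepend 0
= 00101011010

Answer: 00101011010 (346)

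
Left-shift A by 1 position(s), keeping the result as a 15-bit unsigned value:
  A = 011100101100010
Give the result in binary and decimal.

Shift left by 1: drop the top 1 bit(s), append 1 zero(s) on the right.
  011100101100010  ->  discard [0], keep [11100101100010], append 0
= 111001011000100

Answer: 111001011000100 (29380)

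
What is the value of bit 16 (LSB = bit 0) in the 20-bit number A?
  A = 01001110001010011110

Bit 16 is the 17th from the right.
  01001110001010011110
     ^
That bit is 0.

Answer: 0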